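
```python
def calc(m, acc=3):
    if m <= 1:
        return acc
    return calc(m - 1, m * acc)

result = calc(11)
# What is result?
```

Accumulator trace (n, acc): (11, 3) -> (10, 33) -> (9, 330) -> (8, 2970) -> (7, 23760) -> (6, 166320) -> (5, 997920) -> (4, 4989600) -> (3, 19958400) -> (2, 59875200) -> (1, 119750400) -> return 119750400

Answer: 119750400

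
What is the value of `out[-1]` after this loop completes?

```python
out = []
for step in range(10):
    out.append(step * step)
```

Last element of squares 0 to 9
`out` takes the values: [] → [0] → [0, 1] → [0, 1, 4] → [0, 1, 4, 9] → [0, 1, 4, 9, 16] → [0, 1, 4, 9, 16, 25] → [0, 1, 4, 9, 16, 25, 36] → [0, 1, 4, 9, 16, 25, 36, 49] → [0, 1, 4, 9, 16, 25, 36, 49, 64] → [0, 1, 4, 9, 16, 25, 36, 49, 64, 81]
So `out[-1]` = 81

Answer: 81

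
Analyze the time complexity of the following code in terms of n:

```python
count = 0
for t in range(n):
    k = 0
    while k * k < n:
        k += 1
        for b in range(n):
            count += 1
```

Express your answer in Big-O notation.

Each loop level contributes: n × √n × n. Multiplying the contributions gives O(n^2√n).

Answer: O(n^2√n)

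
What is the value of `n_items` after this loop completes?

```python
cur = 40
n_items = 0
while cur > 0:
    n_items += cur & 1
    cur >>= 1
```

Count set bits in 40 (binary: 0b101000)
`n_items` takes the values: 0 → 1 → 2

Answer: 2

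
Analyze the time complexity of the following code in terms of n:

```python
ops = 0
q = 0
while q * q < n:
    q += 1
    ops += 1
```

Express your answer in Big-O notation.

Each loop level contributes: √n. Multiplying the contributions gives O(√n).

Answer: O(√n)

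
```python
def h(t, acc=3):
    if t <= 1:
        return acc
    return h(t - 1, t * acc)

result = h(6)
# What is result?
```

Accumulator trace (n, acc): (6, 3) -> (5, 18) -> (4, 90) -> (3, 360) -> (2, 1080) -> (1, 2160) -> return 2160

Answer: 2160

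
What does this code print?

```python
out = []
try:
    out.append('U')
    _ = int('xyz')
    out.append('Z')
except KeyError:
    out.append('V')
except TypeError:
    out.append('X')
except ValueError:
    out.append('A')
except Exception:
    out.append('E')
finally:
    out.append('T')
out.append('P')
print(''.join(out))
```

Execution trace: 'U' (try body) → 'A' (except ValueError) → 'T' (finally) → 'P' (after the try/except). Output: UATP

Answer: UATP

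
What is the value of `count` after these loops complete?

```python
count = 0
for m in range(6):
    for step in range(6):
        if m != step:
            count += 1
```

6² - 6 (exclude diagonal)
`count` takes the values: 0 → 1 → 2 → 3 → 4 → 5 → 6 → 7 → 8 → 9 → 10 → 11 → 12 → 13 → 14 → 15 → 16 → 17 → 18 → 19 → 20 → 21 → 22 → 23 → 24 → 25 → 26 → 27 → 28 → 29 → 30

Answer: 30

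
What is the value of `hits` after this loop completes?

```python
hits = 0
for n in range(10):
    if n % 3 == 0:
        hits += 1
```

Count numbers divisible by 3 in range(10)
`hits` takes the values: 0 → 1 → 2 → 3 → 4

Answer: 4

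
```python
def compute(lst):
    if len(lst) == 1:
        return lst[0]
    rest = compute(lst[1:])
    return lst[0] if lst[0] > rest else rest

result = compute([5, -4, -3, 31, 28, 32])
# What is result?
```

Recursive max over [5, -4, -3, 31, 28, 32] = 32

Answer: 32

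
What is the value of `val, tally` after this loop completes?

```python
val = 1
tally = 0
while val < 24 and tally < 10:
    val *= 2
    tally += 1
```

Double until >= 24 or 10 iterations
`val, tally` takes the values: (1, 0) → (2, 0) → (2, 1) → (4, 1) → (4, 2) → (8, 2) → (8, 3) → (16, 3) → (16, 4) → (32, 4) → (32, 5)

Answer: 32, 5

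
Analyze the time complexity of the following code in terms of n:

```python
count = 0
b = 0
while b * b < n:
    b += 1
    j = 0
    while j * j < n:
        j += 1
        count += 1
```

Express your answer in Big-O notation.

Each loop level contributes: √n × √n. Multiplying the contributions gives O(n).

Answer: O(n)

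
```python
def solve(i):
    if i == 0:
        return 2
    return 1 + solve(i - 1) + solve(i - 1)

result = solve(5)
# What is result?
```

solve(i) = 1 + 2·solve(i-1), solve(0)=2. Closed form: (2+1)·2^5 - 1 = 95.

Answer: 95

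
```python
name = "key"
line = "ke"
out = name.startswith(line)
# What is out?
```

Trace:
`name = "key"` → name = 'key'
`line = "ke"` → line = 'ke'
`out = name.startswith(line)` → out = True
So out = True

Answer: True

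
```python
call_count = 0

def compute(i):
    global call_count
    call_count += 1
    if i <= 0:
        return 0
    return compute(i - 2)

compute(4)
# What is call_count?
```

Linear recursion stepping by 2: 3 calls from i=4 down to ≤0.

Answer: 3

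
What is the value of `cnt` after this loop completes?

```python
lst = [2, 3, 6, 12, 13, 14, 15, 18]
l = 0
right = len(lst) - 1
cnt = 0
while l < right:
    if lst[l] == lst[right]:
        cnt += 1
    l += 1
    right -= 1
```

Count matching pairs from ends
`cnt` takes the values: 0

Answer: 0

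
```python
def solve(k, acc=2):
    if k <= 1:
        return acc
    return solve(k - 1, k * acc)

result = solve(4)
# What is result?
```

Accumulator trace (n, acc): (4, 2) -> (3, 8) -> (2, 24) -> (1, 48) -> return 48

Answer: 48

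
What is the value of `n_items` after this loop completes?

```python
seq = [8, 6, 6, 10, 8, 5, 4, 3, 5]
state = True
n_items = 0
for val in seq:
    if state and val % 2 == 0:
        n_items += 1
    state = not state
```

Count even values at even positions
`n_items` takes the values: 0 → 1 → 2 → 3 → 4

Answer: 4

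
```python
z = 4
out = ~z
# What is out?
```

Trace:
`z = 4` → z = 4
`out = ~z` → out = -5
So out = -5

Answer: -5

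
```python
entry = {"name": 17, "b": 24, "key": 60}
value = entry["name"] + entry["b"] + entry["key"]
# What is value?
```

Trace:
`entry = {"name": 17, "b": 24, "key": 60}` → entry = {'name': 17, 'b': 24, 'key': 60}
`value = entry["name"] + entry["b"] + entry["key"]` → value = 101
So value = 101

Answer: 101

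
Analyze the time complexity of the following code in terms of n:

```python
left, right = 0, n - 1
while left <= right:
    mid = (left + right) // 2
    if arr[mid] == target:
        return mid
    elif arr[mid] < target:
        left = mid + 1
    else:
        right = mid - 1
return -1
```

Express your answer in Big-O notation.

This is Binary search in a sorted array. Time complexity: O(log n).

Answer: O(log n)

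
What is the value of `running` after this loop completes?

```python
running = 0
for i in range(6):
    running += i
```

Sum of 0 to 5 = 15
`running` takes the values: 0 → 1 → 3 → 6 → 10 → 15

Answer: 15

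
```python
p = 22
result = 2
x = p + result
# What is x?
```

Trace:
`p = 22` → p = 22
`result = 2` → result = 2
`x = p + result` → x = 24
So x = 24

Answer: 24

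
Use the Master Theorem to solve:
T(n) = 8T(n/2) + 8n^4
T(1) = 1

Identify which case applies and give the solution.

a=8, b=2, f(n)=8n^4. log_2(8) = 3. Since c=4 > 3 and the regularity condition holds (8(n/2)^4 = (8/2^4)n^4 with 8/2^4 < 1), Case 3 applies: T(n) = Θ(f(n)) = O(n^4).

Answer: O(n^4) - Case 3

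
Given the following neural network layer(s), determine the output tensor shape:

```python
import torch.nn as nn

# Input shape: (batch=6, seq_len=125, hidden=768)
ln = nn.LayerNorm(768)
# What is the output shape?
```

Input: (6, 125, 768) -> Output: (6, 125, 768)

Answer: (6, 125, 768)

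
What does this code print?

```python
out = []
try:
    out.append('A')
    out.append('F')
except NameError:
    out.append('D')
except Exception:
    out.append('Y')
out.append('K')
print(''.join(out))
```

Execution trace: 'A' (try body) → 'F' (try body, no exception) → 'K' (after the try/except). Output: AFK

Answer: AFK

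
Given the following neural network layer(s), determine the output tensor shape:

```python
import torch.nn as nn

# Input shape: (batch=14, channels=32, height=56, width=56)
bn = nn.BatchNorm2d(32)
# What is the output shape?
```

Input: (14, 32, 56, 56) -> Output: (14, 32, 56, 56)

Answer: (14, 32, 56, 56)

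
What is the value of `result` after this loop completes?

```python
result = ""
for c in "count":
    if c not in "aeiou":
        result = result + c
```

Remove vowels from 'count'
`result` takes the values: "" → "c" → "cn" → "cnt"

Answer: "cnt"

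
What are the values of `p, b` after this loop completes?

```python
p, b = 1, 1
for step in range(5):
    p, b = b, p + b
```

Fibonacci: after 5 iterations
`p, b` takes the values: (1, 1) → (1, 2) → (2, 3) → (3, 5) → (5, 8) → (8, 13)

Answer: 8, 13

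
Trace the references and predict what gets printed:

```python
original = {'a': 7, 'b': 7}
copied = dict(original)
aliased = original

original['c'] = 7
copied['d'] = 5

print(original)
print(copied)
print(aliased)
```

Key concept: dict() creates copy, assignment creates alias.
Step by step:
`original = {'a': 7, 'b': 7}` → original = {'a': 7, 'b': 7}
`copied = dict(original)` → copied = {'a': 7, 'b': 7}
`aliased = original` → aliased = {'a': 7, 'b': 7} (same object as original)
`original['c'] = 7` → original = {'a': 7, 'b': 7, 'c': 7} (same object as aliased); aliased = {'a': 7, 'b': 7, 'c': 7} (same object as original)
`copied['d'] = 5` → copied = {'a': 7, 'b': 7, 'd': 5}
`print(original)` → prints {'a': 7, 'b': 7, 'c': 7}
`print(copied)` → prints {'a': 7, 'b': 7, 'd': 5}
`print(aliased)` → prints {'a': 7, 'b': 7, 'c': 7}

Answer:
{'a': 7, 'b': 7, 'c': 7}
{'a': 7, 'b': 7, 'd': 5}
{'a': 7, 'b': 7, 'c': 7}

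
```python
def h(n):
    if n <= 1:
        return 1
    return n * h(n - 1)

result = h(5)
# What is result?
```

h(5) = 5 * 4 * 3 * 2 * 1 = 120

Answer: 120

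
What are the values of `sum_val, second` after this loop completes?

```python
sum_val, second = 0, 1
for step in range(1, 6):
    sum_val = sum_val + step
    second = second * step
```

Sum and factorial of 1 to 5
`sum_val, second` takes the values: (0, 1) → (1, 1) → (3, 1) → (3, 2) → (6, 2) → (6, 6) → (10, 6) → (10, 24) → (15, 24) → (15, 120)

Answer: 15, 120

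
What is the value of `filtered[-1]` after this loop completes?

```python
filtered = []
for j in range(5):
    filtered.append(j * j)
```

Last element of squares 0 to 4
`filtered` takes the values: [] → [0] → [0, 1] → [0, 1, 4] → [0, 1, 4, 9] → [0, 1, 4, 9, 16]
So `filtered[-1]` = 16

Answer: 16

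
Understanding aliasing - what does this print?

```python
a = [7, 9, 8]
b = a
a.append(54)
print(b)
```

Key concept: basic list aliasing.
Step by step:
`a = [7, 9, 8]` → a = [7, 9, 8]
`b = a` → b = [7, 9, 8] (same object as a)
`a.append(54)` → a = [7, 9, 8, 54] (same object as b); b = [7, 9, 8, 54] (same object as a)
`print(b)` → prints [7, 9, 8, 54]

Answer: [7, 9, 8, 54]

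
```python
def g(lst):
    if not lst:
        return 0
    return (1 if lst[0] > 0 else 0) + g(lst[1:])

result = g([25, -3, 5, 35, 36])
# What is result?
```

Count of positive elements in [25, -3, 5, 35, 36] = 4

Answer: 4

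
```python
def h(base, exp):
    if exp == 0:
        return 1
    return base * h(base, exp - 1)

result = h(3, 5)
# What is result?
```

h(3, 5) = 3 * 3 * 3 * 3 * 3 = 243

Answer: 243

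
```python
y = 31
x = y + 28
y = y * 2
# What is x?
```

Trace:
`y = 31` → y = 31
`x = y + 28` → x = 59
`y = y * 2` → y = 62
So x = 59

Answer: 59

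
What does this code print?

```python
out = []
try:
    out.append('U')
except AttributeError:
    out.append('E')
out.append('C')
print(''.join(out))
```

Execution trace: 'U' (try body, no exception) → 'C' (after the try/except). Output: UC

Answer: UC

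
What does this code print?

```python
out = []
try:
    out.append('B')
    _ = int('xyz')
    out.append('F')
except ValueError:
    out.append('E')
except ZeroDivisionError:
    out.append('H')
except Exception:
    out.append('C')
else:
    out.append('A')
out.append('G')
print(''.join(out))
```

Execution trace: 'B' (try body) → 'E' (except ValueError) → 'G' (after the try/except). Output: BEG

Answer: BEG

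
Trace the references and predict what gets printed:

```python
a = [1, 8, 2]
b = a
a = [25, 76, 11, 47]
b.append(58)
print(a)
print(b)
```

Key concept: rebinding vs mutation: a is rebound to a new list, b still points at the original.
Step by step:
`a = [1, 8, 2]` → a = [1, 8, 2]
`b = a` → b = [1, 8, 2] (same object as a)
`a = [25, 76, 11, 47]` → a = [25, 76, 11, 47]
`b.append(58)` → b = [1, 8, 2, 58]
`print(a)` → prints [25, 76, 11, 47]
`print(b)` → prints [1, 8, 2, 58]

Answer:
[25, 76, 11, 47]
[1, 8, 2, 58]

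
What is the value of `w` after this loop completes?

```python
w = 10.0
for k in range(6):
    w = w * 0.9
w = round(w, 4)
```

Exponential decay: 10.0 * 0.9^6
`w` takes the values: 10.0 → 9.0 → 8.1 → 7.29 → 6.561 → 5.9049 → 5.31441 → 5.3144

Answer: 5.3144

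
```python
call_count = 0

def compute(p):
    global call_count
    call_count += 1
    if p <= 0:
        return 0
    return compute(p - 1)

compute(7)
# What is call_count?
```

Linear recursion stepping by 1: 8 calls from p=7 down to ≤0.

Answer: 8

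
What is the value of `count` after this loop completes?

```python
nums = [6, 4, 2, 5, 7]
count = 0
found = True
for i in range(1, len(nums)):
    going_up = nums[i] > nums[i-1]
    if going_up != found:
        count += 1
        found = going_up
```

Count direction changes in [6, 4, 2, 5, 7]
`count` takes the values: 0 → 1 → 2

Answer: 2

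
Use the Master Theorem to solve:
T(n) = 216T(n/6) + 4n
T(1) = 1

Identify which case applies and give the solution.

a=216, b=6, f(n)=4n. log_6(216) = 3. Since c=1 < 3, Case 1 applies: T(n) = Θ(n^log_b(a)) = O(n^3).

Answer: O(n^3) - Case 1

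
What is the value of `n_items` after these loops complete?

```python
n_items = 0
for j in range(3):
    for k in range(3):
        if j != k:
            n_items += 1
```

3² - 3 (exclude diagonal)
`n_items` takes the values: 0 → 1 → 2 → 3 → 4 → 5 → 6

Answer: 6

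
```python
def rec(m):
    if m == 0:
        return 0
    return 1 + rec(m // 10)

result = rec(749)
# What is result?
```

Count of digits of 749: 3

Answer: 3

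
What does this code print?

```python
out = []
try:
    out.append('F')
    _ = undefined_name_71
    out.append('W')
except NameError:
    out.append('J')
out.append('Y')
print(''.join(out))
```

Execution trace: 'F' (try body) → 'J' (except NameError) → 'Y' (after the try/except). Output: FJY

Answer: FJY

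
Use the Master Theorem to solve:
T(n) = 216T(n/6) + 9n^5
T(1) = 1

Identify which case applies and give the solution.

a=216, b=6, f(n)=9n^5. log_6(216) = 3. Since c=5 > 3 and the regularity condition holds (216(n/6)^5 = (216/6^5)n^5 with 216/6^5 < 1), Case 3 applies: T(n) = Θ(f(n)) = O(n^5).

Answer: O(n^5) - Case 3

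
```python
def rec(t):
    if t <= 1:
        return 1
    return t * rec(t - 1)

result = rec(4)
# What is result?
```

rec(4) = 4 * 3 * 2 * 1 = 24

Answer: 24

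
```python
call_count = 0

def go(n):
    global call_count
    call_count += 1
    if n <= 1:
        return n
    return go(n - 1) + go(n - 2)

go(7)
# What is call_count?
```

Calls(n) = 1 + Calls(n-1) + Calls(n-2); Calls(0)=Calls(1)=1. For n=7 this gives 41.

Answer: 41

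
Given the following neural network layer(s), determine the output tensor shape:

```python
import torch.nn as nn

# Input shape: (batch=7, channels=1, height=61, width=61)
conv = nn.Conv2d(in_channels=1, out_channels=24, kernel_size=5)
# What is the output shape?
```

Input: (7, 1, 61, 61) -> Output: (7, 24, 57, 57)

Answer: (7, 24, 57, 57)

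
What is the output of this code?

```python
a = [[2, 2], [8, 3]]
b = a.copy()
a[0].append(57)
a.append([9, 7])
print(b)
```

Key concept: shallow copy with nested lists.
Step by step:
`a = [[2, 2], [8, 3]]` → a = [[2, 2], [8, 3]]
`b = a.copy()` → b = [[2, 2], [8, 3]]
`a[0].append(57)` → a = [[2, 2, 57], [8, 3]]; b = [[2, 2, 57], [8, 3]]
`a.append([9, 7])` → a = [[2, 2, 57], [8, 3], [9, 7]]
`print(b)` → prints [[2, 2, 57], [8, 3]]

Answer: [[2, 2, 57], [8, 3]]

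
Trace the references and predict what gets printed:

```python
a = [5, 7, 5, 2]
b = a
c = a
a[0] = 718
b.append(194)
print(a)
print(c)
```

Key concept: multiple aliases.
Step by step:
`a = [5, 7, 5, 2]` → a = [5, 7, 5, 2]
`b = a` → b = [5, 7, 5, 2] (same object as a)
`c = a` → c = [5, 7, 5, 2] (same object as a, b)
`a[0] = 718` → a = [718, 7, 5, 2] (same object as b, c); b = [718, 7, 5, 2] (same object as a, c); c = [718, 7, 5, 2] (same object as a, b)
`b.append(194)` → a = [718, 7, 5, 2, 194] (same object as b, c); b = [718, 7, 5, 2, 194] (same object as a, c); c = [718, 7, 5, 2, 194] (same object as a, b)
`print(a)` → prints [718, 7, 5, 2, 194]
`print(c)` → prints [718, 7, 5, 2, 194]

Answer:
[718, 7, 5, 2, 194]
[718, 7, 5, 2, 194]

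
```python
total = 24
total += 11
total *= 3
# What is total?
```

Trace:
`total = 24` → total = 24
`total += 11` → total = 35
`total *= 3` → total = 105
So total = 105

Answer: 105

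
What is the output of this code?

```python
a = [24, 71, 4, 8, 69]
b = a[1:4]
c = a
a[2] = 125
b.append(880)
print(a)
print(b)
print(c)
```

Key concept: slice vs alias.
Step by step:
`a = [24, 71, 4, 8, 69]` → a = [24, 71, 4, 8, 69]
`b = a[1:4]` → b = [71, 4, 8]
`c = a` → c = [24, 71, 4, 8, 69] (same object as a)
`a[2] = 125` → a = [24, 71, 125, 8, 69] (same object as c); c = [24, 71, 125, 8, 69] (same object as a)
`b.append(880)` → b = [71, 4, 8, 880]
`print(a)` → prints [24, 71, 125, 8, 69]
`print(b)` → prints [71, 4, 8, 880]
`print(c)` → prints [24, 71, 125, 8, 69]

Answer:
[24, 71, 125, 8, 69]
[71, 4, 8, 880]
[24, 71, 125, 8, 69]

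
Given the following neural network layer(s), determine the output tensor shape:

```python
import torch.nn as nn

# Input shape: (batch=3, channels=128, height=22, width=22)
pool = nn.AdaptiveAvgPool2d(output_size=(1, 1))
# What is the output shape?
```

Input: (3, 128, 22, 22) -> Output: (3, 128, 1, 1)

Answer: (3, 128, 1, 1)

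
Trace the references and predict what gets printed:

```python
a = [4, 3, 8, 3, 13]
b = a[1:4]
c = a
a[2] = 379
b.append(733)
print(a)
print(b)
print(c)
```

Key concept: slice vs alias.
Step by step:
`a = [4, 3, 8, 3, 13]` → a = [4, 3, 8, 3, 13]
`b = a[1:4]` → b = [3, 8, 3]
`c = a` → c = [4, 3, 8, 3, 13] (same object as a)
`a[2] = 379` → a = [4, 3, 379, 3, 13] (same object as c); c = [4, 3, 379, 3, 13] (same object as a)
`b.append(733)` → b = [3, 8, 3, 733]
`print(a)` → prints [4, 3, 379, 3, 13]
`print(b)` → prints [3, 8, 3, 733]
`print(c)` → prints [4, 3, 379, 3, 13]

Answer:
[4, 3, 379, 3, 13]
[3, 8, 3, 733]
[4, 3, 379, 3, 13]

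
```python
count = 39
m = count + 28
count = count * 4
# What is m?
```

Trace:
`count = 39` → count = 39
`m = count + 28` → m = 67
`count = count * 4` → count = 156
So m = 67

Answer: 67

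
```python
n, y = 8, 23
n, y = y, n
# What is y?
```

Trace:
`n, y = 8, 23` → n = 8; y = 23
`n, y = y, n` → n = 23; y = 8
So y = 8

Answer: 8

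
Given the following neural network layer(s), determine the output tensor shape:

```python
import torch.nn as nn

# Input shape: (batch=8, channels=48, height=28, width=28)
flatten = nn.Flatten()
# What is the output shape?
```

Input: (8, 48, 28, 28) -> Output: (8, 37632)

Answer: (8, 37632)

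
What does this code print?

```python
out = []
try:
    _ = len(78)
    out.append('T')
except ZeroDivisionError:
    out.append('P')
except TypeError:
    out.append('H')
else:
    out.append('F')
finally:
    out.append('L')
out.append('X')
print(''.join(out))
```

Execution trace: 'H' (except TypeError) → 'L' (finally) → 'X' (after the try/except). Output: HLX

Answer: HLX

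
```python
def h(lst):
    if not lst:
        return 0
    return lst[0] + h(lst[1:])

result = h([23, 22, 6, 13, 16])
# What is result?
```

23 + 22 + 6 + 13 + 16 + 0 = 80

Answer: 80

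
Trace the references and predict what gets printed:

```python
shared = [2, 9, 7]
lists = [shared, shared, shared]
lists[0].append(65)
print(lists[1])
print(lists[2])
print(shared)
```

Key concept: list of same reference.
Step by step:
`shared = [2, 9, 7]` → shared = [2, 9, 7]
`lists = [shared, shared, shared]` → lists = [[2, 9, 7], [2, 9, 7], [2, 9, 7]]
`lists[0].append(65)` → shared = [2, 9, 7, 65]; lists = [[2, 9, 7, 65], [2, 9, 7, 65], [2, 9, 7, 65]]
`print(lists[1])` → prints [2, 9, 7, 65]
`print(lists[2])` → prints [2, 9, 7, 65]
`print(shared)` → prints [2, 9, 7, 65]

Answer:
[2, 9, 7, 65]
[2, 9, 7, 65]
[2, 9, 7, 65]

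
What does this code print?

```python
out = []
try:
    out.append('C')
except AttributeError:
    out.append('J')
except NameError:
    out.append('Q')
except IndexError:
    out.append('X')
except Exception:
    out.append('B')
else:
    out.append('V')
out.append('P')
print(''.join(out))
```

Execution trace: 'C' (try body, no exception) → 'V' (else) → 'P' (after the try/except). Output: CVP

Answer: CVP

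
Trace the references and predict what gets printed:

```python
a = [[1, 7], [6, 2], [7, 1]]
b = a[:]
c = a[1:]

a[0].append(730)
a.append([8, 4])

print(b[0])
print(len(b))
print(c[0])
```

Key concept: slice with nested mutation.
Step by step:
`a = [[1, 7], [6, 2], [7, 1]]` → a = [[1, 7], [6, 2], [7, 1]]
`b = a[:]` → b = [[1, 7], [6, 2], [7, 1]]
`c = a[1:]` → c = [[6, 2], [7, 1]]
`a[0].append(730)` → a = [[1, 7, 730], [6, 2], [7, 1]]; b = [[1, 7, 730], [6, 2], [7, 1]]
`a.append([8, 4])` → a = [[1, 7, 730], [6, 2], [7, 1], [8, 4]]
`print(b[0])` → prints [1, 7, 730]
`print(len(b))` → prints 3
`print(c[0])` → prints [6, 2]

Answer:
[1, 7, 730]
3
[6, 2]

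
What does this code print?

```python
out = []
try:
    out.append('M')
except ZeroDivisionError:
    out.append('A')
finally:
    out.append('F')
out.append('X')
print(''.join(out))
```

Execution trace: 'M' (try body, no exception) → 'F' (finally) → 'X' (after the try/except). Output: MFX

Answer: MFX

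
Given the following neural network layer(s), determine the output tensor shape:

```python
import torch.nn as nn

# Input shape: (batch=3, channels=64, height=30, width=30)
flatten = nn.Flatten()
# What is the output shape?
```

Input: (3, 64, 30, 30) -> Output: (3, 57600)

Answer: (3, 57600)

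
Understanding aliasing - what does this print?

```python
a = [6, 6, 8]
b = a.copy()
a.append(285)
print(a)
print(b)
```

Key concept: list.copy() creates independent copy.
Step by step:
`a = [6, 6, 8]` → a = [6, 6, 8]
`b = a.copy()` → b = [6, 6, 8]
`a.append(285)` → a = [6, 6, 8, 285]
`print(a)` → prints [6, 6, 8, 285]
`print(b)` → prints [6, 6, 8]

Answer:
[6, 6, 8, 285]
[6, 6, 8]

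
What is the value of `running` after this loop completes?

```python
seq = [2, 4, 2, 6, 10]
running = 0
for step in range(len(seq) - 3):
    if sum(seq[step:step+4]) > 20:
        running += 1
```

Count windows with sum > 20
`running` takes the values: 0 → 1

Answer: 1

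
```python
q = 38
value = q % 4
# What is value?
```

Trace:
`q = 38` → q = 38
`value = q % 4` → value = 2
So value = 2

Answer: 2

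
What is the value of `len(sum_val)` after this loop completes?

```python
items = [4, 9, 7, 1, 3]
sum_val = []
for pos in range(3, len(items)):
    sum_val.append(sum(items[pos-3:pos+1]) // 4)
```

Number of 4-element averages
`sum_val` takes the values: [] → [5] → [5, 5]
So `len(sum_val)` = 2

Answer: 2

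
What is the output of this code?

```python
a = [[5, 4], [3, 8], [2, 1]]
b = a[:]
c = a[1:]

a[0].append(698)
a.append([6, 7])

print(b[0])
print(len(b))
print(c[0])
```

Key concept: slice with nested mutation.
Step by step:
`a = [[5, 4], [3, 8], [2, 1]]` → a = [[5, 4], [3, 8], [2, 1]]
`b = a[:]` → b = [[5, 4], [3, 8], [2, 1]]
`c = a[1:]` → c = [[3, 8], [2, 1]]
`a[0].append(698)` → a = [[5, 4, 698], [3, 8], [2, 1]]; b = [[5, 4, 698], [3, 8], [2, 1]]
`a.append([6, 7])` → a = [[5, 4, 698], [3, 8], [2, 1], [6, 7]]
`print(b[0])` → prints [5, 4, 698]
`print(len(b))` → prints 3
`print(c[0])` → prints [3, 8]

Answer:
[5, 4, 698]
3
[3, 8]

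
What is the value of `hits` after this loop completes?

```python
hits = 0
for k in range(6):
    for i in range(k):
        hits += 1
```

Triangle number: 0+1+2+...+5
`hits` takes the values: 0 → 1 → 2 → 3 → 4 → 5 → 6 → 7 → 8 → 9 → 10 → 11 → 12 → 13 → 14 → 15

Answer: 15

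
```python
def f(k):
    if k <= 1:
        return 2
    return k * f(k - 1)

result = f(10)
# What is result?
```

f(10) = 10 * 9 * 8 * 7 * 6 * 5 * 4 * 3 * 2 * 2 = 7257600

Answer: 7257600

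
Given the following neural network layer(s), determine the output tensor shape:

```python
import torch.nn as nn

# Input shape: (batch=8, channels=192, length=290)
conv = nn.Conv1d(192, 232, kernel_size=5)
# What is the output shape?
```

Input: (8, 192, 290) -> Output: (8, 232, 286)

Answer: (8, 232, 286)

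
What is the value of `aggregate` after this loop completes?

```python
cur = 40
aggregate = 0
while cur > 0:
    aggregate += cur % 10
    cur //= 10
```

Sum digits of 40
`aggregate` takes the values: 0 → 4

Answer: 4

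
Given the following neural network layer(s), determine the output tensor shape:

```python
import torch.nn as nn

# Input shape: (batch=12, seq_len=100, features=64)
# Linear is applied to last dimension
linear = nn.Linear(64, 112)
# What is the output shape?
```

Input: (12, 100, 64) -> Output: (12, 100, 112)

Answer: (12, 100, 112)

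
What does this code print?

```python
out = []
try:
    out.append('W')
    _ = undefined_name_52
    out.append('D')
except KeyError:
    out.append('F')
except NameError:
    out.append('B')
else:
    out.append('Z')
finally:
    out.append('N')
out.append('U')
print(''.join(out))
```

Execution trace: 'W' (try body) → 'B' (except NameError) → 'N' (finally) → 'U' (after the try/except). Output: WBNU

Answer: WBNU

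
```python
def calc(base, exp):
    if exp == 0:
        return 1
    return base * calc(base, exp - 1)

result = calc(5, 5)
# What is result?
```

calc(5, 5) = 5 * 5 * 5 * 5 * 5 = 3125

Answer: 3125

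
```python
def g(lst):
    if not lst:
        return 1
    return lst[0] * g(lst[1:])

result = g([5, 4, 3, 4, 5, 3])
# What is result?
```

Product over [5, 4, 3, 4, 5, 3] = 5 * 4 * 3 * 4 * 5 * 3 = 3600

Answer: 3600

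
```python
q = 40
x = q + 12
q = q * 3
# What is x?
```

Trace:
`q = 40` → q = 40
`x = q + 12` → x = 52
`q = q * 3` → q = 120
So x = 52

Answer: 52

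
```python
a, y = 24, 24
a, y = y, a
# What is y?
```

Trace:
`a, y = 24, 24` → a = 24; y = 24
`a, y = y, a` → a = 24; y = 24
So y = 24

Answer: 24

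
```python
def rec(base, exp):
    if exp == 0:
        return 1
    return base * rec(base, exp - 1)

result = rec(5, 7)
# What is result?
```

rec(5, 7) = 5 * 5 * 5 * 5 * 5 * 5 * 5 = 78125

Answer: 78125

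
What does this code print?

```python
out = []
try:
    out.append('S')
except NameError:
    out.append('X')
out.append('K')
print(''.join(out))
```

Execution trace: 'S' (try body, no exception) → 'K' (after the try/except). Output: SK

Answer: SK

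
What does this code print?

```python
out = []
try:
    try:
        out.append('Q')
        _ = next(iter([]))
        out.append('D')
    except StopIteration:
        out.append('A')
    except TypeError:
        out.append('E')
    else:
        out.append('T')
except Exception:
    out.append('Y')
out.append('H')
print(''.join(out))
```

Execution trace: 'Q' (inner try body) → 'A' (inner except StopIteration) → 'H' (after the try/except). Output: QAH

Answer: QAH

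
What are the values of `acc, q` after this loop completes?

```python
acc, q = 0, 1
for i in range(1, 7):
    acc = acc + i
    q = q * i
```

Sum and factorial of 1 to 6
`acc, q` takes the values: (0, 1) → (1, 1) → (3, 1) → (3, 2) → (6, 2) → (6, 6) → (10, 6) → (10, 24) → (15, 24) → (15, 120) → (21, 120) → (21, 720)

Answer: 21, 720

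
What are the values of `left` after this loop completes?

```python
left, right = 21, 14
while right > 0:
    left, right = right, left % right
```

GCD of 21 and 14
`left` takes the values: 21 → 14 → 7

Answer: 7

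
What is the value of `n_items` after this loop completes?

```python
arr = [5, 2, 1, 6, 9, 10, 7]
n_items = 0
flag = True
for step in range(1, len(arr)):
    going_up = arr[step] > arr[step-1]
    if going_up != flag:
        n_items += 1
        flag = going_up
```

Count direction changes in [5, 2, 1, 6, 9, 10, 7]
`n_items` takes the values: 0 → 1 → 2 → 3

Answer: 3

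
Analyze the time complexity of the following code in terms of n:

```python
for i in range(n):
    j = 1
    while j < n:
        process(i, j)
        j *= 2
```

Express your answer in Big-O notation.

This is Linear outer loop, logarithmic inner loop. Time complexity: O(n log n).

Answer: O(n log n)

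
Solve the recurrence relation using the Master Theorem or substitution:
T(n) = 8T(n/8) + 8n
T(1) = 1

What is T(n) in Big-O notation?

By Master Theorem: a=8, b=8, f(n)=8n. Since log_8(8) = 1 and f(n) = Θ(n^1), Case 2 applies. T(n) = O(n log n).

Answer: O(n log n)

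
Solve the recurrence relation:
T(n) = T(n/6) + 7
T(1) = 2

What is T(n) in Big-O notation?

Each step divides n by 6 and adds 7. After log_6(n) steps we reach T(1)=2. So T(n) = 7·log_6(n) + 2 = O(log n).

Answer: O(log n)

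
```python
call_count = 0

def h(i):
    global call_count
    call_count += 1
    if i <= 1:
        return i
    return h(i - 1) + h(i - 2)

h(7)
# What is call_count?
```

Calls(i) = 1 + Calls(i-1) + Calls(i-2); Calls(0)=Calls(1)=1. For i=7 this gives 41.

Answer: 41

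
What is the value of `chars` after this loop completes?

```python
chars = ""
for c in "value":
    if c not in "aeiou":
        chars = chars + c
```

Remove vowels from 'value'
`chars` takes the values: "" → "v" → "vl"

Answer: "vl"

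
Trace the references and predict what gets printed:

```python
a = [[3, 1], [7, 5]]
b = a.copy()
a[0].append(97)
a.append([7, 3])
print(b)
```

Key concept: shallow copy with nested lists.
Step by step:
`a = [[3, 1], [7, 5]]` → a = [[3, 1], [7, 5]]
`b = a.copy()` → b = [[3, 1], [7, 5]]
`a[0].append(97)` → a = [[3, 1, 97], [7, 5]]; b = [[3, 1, 97], [7, 5]]
`a.append([7, 3])` → a = [[3, 1, 97], [7, 5], [7, 3]]
`print(b)` → prints [[3, 1, 97], [7, 5]]

Answer: [[3, 1, 97], [7, 5]]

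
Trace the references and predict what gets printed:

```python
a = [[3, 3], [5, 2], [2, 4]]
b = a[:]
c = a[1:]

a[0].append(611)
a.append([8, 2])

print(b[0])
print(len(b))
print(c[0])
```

Key concept: slice with nested mutation.
Step by step:
`a = [[3, 3], [5, 2], [2, 4]]` → a = [[3, 3], [5, 2], [2, 4]]
`b = a[:]` → b = [[3, 3], [5, 2], [2, 4]]
`c = a[1:]` → c = [[5, 2], [2, 4]]
`a[0].append(611)` → a = [[3, 3, 611], [5, 2], [2, 4]]; b = [[3, 3, 611], [5, 2], [2, 4]]
`a.append([8, 2])` → a = [[3, 3, 611], [5, 2], [2, 4], [8, 2]]
`print(b[0])` → prints [3, 3, 611]
`print(len(b))` → prints 3
`print(c[0])` → prints [5, 2]

Answer:
[3, 3, 611]
3
[5, 2]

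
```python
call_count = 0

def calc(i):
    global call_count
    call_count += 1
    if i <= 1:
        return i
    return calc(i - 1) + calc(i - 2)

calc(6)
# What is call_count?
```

Calls(i) = 1 + Calls(i-1) + Calls(i-2); Calls(0)=Calls(1)=1. For i=6 this gives 25.

Answer: 25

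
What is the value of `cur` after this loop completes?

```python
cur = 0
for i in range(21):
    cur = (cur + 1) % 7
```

Increment mod 7, 21 times = 0
`cur` takes the values: 0 → 1 → 2 → 3 → 4 → 5 → 6 → 0 → 1 → 2 → 3 → 4 → 5 → 6 → 0 → 1 → 2 → 3 → 4 → 5 → 6 → 0

Answer: 0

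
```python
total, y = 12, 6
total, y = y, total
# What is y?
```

Trace:
`total, y = 12, 6` → total = 12; y = 6
`total, y = y, total` → total = 6; y = 12
So y = 12

Answer: 12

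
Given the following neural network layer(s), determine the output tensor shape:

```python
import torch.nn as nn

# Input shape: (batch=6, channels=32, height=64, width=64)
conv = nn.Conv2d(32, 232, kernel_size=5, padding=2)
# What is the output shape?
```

Input: (6, 32, 64, 64) -> Output: (6, 232, 64, 64)

Answer: (6, 232, 64, 64)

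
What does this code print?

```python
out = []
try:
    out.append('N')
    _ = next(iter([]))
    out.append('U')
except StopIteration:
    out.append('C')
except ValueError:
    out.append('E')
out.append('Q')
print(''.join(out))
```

Execution trace: 'N' (try body) → 'C' (except StopIteration) → 'Q' (after the try/except). Output: NCQ

Answer: NCQ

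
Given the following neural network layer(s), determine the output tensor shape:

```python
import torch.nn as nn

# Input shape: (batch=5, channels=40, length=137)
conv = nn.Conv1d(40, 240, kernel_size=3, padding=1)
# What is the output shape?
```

Input: (5, 40, 137) -> Output: (5, 240, 137)

Answer: (5, 240, 137)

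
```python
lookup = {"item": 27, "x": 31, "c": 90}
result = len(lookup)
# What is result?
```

Trace:
`lookup = {"item": 27, "x": 31, "c": 90}` → lookup = {'item': 27, 'x': 31, 'c': 90}
`result = len(lookup)` → result = 3
So result = 3

Answer: 3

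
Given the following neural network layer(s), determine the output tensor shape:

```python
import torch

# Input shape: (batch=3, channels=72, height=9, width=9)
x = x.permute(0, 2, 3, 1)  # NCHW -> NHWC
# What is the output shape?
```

Input: (3, 72, 9, 9) -> Output: (3, 9, 9, 72)

Answer: (3, 9, 9, 72)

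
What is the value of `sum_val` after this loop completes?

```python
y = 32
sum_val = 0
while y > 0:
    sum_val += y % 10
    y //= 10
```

Sum digits of 32
`sum_val` takes the values: 0 → 2 → 5

Answer: 5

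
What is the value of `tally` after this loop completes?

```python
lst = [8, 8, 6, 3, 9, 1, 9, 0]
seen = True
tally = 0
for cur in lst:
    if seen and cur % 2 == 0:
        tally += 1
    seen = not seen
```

Count even values at even positions
`tally` takes the values: 0 → 1 → 2

Answer: 2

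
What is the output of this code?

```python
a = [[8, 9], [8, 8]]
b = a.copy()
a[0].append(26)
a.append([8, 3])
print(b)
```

Key concept: shallow copy with nested lists.
Step by step:
`a = [[8, 9], [8, 8]]` → a = [[8, 9], [8, 8]]
`b = a.copy()` → b = [[8, 9], [8, 8]]
`a[0].append(26)` → a = [[8, 9, 26], [8, 8]]; b = [[8, 9, 26], [8, 8]]
`a.append([8, 3])` → a = [[8, 9, 26], [8, 8], [8, 3]]
`print(b)` → prints [[8, 9, 26], [8, 8]]

Answer: [[8, 9, 26], [8, 8]]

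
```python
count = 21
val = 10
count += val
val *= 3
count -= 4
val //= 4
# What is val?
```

Trace:
`count = 21` → count = 21
`val = 10` → val = 10
`count += val` → count = 31
`val *= 3` → val = 30
`count -= 4` → count = 27
`val //= 4` → val = 7
So val = 7

Answer: 7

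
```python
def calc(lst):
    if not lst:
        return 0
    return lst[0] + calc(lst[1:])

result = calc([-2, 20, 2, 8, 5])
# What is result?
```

(-2) + 20 + 2 + 8 + 5 + 0 = 33

Answer: 33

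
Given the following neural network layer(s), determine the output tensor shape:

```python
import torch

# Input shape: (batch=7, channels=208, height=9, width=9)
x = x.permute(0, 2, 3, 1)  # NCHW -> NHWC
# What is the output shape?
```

Input: (7, 208, 9, 9) -> Output: (7, 9, 9, 208)

Answer: (7, 9, 9, 208)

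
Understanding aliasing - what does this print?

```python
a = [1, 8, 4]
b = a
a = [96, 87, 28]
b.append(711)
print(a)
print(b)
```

Key concept: rebinding vs mutation: a is rebound to a new list, b still points at the original.
Step by step:
`a = [1, 8, 4]` → a = [1, 8, 4]
`b = a` → b = [1, 8, 4] (same object as a)
`a = [96, 87, 28]` → a = [96, 87, 28]
`b.append(711)` → b = [1, 8, 4, 711]
`print(a)` → prints [96, 87, 28]
`print(b)` → prints [1, 8, 4, 711]

Answer:
[96, 87, 28]
[1, 8, 4, 711]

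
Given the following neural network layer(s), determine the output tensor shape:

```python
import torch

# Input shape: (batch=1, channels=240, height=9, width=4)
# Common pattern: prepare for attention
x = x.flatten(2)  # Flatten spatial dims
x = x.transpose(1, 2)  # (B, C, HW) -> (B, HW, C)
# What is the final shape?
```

Input: (1, 240, 9, 4) -> after flatten(2): (1, 240, 36) -> Output: (1, 36, 240)

Answer: (1, 36, 240)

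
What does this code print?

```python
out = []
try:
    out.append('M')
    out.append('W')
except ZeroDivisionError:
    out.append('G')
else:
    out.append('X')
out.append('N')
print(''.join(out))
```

Execution trace: 'M' (try body) → 'W' (try body, no exception) → 'X' (else) → 'N' (after the try/except). Output: MWXN

Answer: MWXN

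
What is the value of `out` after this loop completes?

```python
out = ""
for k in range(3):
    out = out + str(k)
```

Concatenate digits 0 to 2
`out` takes the values: "" → "0" → "01" → "012"

Answer: "012"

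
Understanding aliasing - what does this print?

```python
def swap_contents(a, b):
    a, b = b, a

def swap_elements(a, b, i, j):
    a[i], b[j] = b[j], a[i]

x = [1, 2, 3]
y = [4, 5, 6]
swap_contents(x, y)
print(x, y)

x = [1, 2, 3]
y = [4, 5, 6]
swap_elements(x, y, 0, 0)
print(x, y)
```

Key concept: parameter rebinding vs mutation.
Step by step:
`x = [1, 2, 3]` → x = [1, 2, 3]
`y = [4, 5, 6]` → y = [4, 5, 6]
`swap_contents(x, y)` → no visible change to tracked variables
`print(x, y)` → prints [1, 2, 3] [4, 5, 6]
`x = [1, 2, 3]` → x = [1, 2, 3]
`y = [4, 5, 6]` → y = [4, 5, 6]
`swap_elements(x, y, 0, 0)` → x = [4, 2, 3]; y = [1, 5, 6]
`print(x, y)` → prints [4, 2, 3] [1, 5, 6]

Answer:
[1, 2, 3] [4, 5, 6]
[4, 2, 3] [1, 5, 6]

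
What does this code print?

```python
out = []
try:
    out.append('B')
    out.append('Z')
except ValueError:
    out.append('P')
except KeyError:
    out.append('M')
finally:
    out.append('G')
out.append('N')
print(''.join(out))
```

Execution trace: 'B' (try body) → 'Z' (try body, no exception) → 'G' (finally) → 'N' (after the try/except). Output: BZGN

Answer: BZGN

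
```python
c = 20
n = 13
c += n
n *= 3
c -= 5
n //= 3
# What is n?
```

Trace:
`c = 20` → c = 20
`n = 13` → n = 13
`c += n` → c = 33
`n *= 3` → n = 39
`c -= 5` → c = 28
`n //= 3` → n = 13
So n = 13

Answer: 13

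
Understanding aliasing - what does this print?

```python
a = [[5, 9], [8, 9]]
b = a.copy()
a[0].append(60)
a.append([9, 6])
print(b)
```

Key concept: shallow copy with nested lists.
Step by step:
`a = [[5, 9], [8, 9]]` → a = [[5, 9], [8, 9]]
`b = a.copy()` → b = [[5, 9], [8, 9]]
`a[0].append(60)` → a = [[5, 9, 60], [8, 9]]; b = [[5, 9, 60], [8, 9]]
`a.append([9, 6])` → a = [[5, 9, 60], [8, 9], [9, 6]]
`print(b)` → prints [[5, 9, 60], [8, 9]]

Answer: [[5, 9, 60], [8, 9]]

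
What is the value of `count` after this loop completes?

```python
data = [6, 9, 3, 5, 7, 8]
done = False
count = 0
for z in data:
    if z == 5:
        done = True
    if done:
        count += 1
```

Count elements after first 5 in [6, 9, 3, 5, 7, 8]
`count` takes the values: 0 → 1 → 2 → 3

Answer: 3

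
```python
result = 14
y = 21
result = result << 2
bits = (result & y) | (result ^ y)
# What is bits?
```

Trace:
`result = 14` → result = 14
`y = 21` → y = 21
`result = result << 2` → result = 56
`bits = (result & y) | (result ^ y)` → bits = 61
So bits = 61

Answer: 61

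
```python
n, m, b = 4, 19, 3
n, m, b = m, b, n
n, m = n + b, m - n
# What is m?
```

Trace:
`n, m, b = 4, 19, 3` → n = 4; m = 19; b = 3
`n, m, b = m, b, n` → n = 19; m = 3; b = 4
`n, m = n + b, m - n` → n = 23; m = -16
So m = -16

Answer: -16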